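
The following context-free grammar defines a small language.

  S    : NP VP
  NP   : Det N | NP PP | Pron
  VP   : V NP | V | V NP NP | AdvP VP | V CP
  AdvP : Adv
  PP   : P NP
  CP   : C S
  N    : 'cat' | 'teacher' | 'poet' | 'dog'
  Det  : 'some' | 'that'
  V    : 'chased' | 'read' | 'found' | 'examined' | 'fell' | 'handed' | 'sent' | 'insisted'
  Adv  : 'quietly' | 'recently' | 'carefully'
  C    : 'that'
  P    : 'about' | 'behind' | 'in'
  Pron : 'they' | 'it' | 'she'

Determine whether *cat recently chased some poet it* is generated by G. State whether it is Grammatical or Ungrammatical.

For S → NP VP, no prefix of the string parses as an NP.

Ungrammatical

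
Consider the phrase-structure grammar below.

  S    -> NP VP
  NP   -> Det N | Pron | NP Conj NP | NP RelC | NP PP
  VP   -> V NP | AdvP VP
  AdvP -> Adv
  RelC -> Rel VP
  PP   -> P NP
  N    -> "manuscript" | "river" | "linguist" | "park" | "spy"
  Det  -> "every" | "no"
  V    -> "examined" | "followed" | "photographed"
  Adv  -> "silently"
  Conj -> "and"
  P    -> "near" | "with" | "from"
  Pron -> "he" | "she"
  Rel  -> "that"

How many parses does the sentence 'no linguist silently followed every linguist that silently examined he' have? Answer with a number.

1

[S [NP [Det no] [N linguist]] [VP [AdvP [Adv silently]] [VP [V followed] [NP [NP [Det every] [N linguist]] [RelC [Rel that] [VP [AdvP [Adv silently]] [VP [V examined] [NP [Pron he]]]]]]]]]
No rule offers an alternative attachment or grouping for any span, so this is the only derivation.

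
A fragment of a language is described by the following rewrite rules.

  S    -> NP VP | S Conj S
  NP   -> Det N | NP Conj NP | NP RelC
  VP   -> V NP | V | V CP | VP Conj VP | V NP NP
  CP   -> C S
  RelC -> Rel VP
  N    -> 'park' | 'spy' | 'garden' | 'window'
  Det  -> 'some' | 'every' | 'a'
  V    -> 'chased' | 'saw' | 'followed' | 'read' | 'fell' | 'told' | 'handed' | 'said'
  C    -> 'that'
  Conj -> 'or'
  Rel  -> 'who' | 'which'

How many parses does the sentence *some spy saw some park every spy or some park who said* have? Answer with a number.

2

The two bracketings:
[S [NP [Det some] [N spy]] [VP [V saw] [NP [Det some] [N park]] [NP [NP [Det every] [N spy]] [Conj or] [NP [NP [Det some] [N park]] [RelC [Rel who] [VP [V said]]]]]]]
[S [NP [Det some] [N spy]] [VP [V saw] [NP [Det some] [N park]] [NP [NP [NP [Det every] [N spy]] [Conj or] [NP [Det some] [N park]]] [RelC [Rel who] [VP [V said]]]]]]
The trees differ in how a recursive rule is bracketed over the same span.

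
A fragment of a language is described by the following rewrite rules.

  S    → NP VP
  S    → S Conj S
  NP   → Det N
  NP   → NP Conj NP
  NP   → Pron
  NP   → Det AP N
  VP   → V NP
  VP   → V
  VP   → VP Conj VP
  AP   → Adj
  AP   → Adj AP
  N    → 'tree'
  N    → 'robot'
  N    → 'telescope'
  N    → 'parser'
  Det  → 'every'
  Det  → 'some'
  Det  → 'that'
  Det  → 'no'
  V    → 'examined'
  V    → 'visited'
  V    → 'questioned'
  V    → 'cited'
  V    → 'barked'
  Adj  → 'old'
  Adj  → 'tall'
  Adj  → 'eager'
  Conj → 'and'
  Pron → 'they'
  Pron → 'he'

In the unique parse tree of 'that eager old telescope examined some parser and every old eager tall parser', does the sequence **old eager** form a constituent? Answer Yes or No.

[S [NP [Det that] [AP [Adj eager] [AP [Adj old]]] [N telescope]] [VP [V examined] [NP [NP [Det some] [N parser]] [Conj and] [NP [Det every] [AP [Adj old] [AP [Adj eager] [AP [Adj tall]]]] [N parser]]]]]
The smallest constituent containing 'old eager' is the AP spanning 'old eager tall'; no single node in the tree dominates exactly the given words.

No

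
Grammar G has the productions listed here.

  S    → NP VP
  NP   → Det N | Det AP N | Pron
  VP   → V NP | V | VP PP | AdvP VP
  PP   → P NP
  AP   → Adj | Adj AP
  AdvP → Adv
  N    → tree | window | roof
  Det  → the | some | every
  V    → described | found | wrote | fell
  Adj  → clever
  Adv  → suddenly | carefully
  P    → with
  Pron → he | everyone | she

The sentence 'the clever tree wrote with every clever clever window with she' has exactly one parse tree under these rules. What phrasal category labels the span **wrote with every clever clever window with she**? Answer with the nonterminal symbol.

VP

[S [NP [Det the] [AP [Adj clever]] [N tree]] [VP [VP [VP [V wrote]] [PP [P with] [NP [Det every] [AP [Adj clever] [AP [Adj clever]]] [N window]]]] [PP [P with] [NP [Pron she]]]]]
The span 'wrote with every clever clever window with she' is the VP node built by VP → VP PP.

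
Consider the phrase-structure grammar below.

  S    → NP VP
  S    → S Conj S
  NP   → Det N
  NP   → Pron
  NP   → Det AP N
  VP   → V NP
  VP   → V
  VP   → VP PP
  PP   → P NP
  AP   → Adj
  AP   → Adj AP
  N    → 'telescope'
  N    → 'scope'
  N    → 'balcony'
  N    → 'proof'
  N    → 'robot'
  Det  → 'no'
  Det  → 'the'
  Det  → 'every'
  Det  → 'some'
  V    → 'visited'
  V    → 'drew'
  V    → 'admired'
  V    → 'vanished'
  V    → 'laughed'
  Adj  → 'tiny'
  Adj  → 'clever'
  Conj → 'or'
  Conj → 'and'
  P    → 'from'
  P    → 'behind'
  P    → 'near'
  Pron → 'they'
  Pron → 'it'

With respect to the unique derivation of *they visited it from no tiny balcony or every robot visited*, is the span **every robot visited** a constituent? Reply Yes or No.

Yes

[S [S [NP [Pron they]] [VP [VP [V visited] [NP [Pron it]]] [PP [P from] [NP [Det no] [AP [Adj tiny]] [N balcony]]]]] [Conj or] [S [NP [Det every] [N robot]] [VP [V visited]]]]
The words 'every robot visited' are exhaustively dominated by a single S node (built by S → NP VP), so they form a constituent.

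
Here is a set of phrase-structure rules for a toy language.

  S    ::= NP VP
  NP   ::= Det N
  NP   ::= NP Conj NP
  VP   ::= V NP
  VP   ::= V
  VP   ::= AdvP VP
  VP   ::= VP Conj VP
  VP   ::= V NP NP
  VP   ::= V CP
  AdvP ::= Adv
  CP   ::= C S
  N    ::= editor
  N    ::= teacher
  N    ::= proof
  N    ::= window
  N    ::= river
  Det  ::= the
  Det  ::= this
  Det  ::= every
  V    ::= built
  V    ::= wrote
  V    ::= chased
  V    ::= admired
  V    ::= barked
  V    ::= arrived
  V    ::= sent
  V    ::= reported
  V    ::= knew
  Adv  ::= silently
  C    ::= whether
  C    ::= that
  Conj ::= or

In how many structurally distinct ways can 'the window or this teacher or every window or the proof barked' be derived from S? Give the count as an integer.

5

Two of the 5 distinct bracketings:
[S [NP [NP [Det the] [N window]] [Conj or] [NP [NP [Det this] [N teacher]] [Conj or] [NP [NP [Det every] [N window]] [Conj or] [NP [Det the] [N proof]]]]] [VP [V barked]]]
[S [NP [NP [Det the] [N window]] [Conj or] [NP [NP [NP [Det this] [N teacher]] [Conj or] [NP [Det every] [N window]]] [Conj or] [NP [Det the] [N proof]]]] [VP [V barked]]]
The trees differ in how a recursive rule is bracketed over the same span.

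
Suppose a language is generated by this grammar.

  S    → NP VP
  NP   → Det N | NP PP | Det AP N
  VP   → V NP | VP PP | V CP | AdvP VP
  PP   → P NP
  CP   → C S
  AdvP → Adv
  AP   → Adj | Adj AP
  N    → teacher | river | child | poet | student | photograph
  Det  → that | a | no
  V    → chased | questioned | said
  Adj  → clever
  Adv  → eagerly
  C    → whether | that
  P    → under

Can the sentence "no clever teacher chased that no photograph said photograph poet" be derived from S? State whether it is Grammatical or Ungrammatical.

Ungrammatical

A V word can never sit immediately before an N word in any string this grammar generates, so the substring 'said photograph' rules out a derivation.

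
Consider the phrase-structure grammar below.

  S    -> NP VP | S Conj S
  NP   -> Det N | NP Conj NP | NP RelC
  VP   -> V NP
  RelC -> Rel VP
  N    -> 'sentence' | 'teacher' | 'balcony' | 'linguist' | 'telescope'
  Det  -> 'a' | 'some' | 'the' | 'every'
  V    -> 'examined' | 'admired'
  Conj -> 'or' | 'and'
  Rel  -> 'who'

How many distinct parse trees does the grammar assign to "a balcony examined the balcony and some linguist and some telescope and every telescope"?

Two of the 5 distinct bracketings:
[S [NP [Det a] [N balcony]] [VP [V examined] [NP [NP [Det the] [N balcony]] [Conj and] [NP [NP [Det some] [N linguist]] [Conj and] [NP [NP [Det some] [N telescope]] [Conj and] [NP [Det every] [N telescope]]]]]]]
[S [NP [Det a] [N balcony]] [VP [V examined] [NP [NP [Det the] [N balcony]] [Conj and] [NP [NP [NP [Det some] [N linguist]] [Conj and] [NP [Det some] [N telescope]]] [Conj and] [NP [Det every] [N telescope]]]]]]
The trees differ in how a recursive rule is bracketed over the same span.

5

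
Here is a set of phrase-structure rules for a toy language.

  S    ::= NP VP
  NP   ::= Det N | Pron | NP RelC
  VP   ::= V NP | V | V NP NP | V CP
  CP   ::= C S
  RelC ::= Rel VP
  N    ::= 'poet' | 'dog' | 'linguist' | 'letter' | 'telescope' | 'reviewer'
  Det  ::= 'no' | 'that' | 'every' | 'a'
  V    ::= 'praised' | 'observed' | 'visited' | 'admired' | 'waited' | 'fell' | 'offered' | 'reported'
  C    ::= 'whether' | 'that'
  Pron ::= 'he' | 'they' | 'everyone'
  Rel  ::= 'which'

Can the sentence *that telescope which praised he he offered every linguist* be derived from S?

S
  NP
    NP
      Det: that
      N: telescope
    RelC
      Rel: which
      VP
        V: praised
        NP
          Pron: he
        NP
          Pron: he
  VP
    V: offered
    NP
      Det: every
      N: linguist
Every word is introduced by a lexical rule and the phrasal rules combine the resulting categories into a single S.

Grammatical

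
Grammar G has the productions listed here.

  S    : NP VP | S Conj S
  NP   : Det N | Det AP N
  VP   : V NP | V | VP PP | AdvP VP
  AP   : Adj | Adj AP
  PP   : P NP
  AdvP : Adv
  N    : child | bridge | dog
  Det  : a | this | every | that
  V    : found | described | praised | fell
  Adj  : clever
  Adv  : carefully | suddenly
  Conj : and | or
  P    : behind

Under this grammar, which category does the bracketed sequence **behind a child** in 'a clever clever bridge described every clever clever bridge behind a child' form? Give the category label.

PP

[S [NP [Det a] [AP [Adj clever] [AP [Adj clever]]] [N bridge]] [VP [VP [V described] [NP [Det every] [AP [Adj clever] [AP [Adj clever]]] [N bridge]]] [PP [P behind] [NP [Det a] [N child]]]]]
The span 'behind a child' is the PP node built by PP → P NP.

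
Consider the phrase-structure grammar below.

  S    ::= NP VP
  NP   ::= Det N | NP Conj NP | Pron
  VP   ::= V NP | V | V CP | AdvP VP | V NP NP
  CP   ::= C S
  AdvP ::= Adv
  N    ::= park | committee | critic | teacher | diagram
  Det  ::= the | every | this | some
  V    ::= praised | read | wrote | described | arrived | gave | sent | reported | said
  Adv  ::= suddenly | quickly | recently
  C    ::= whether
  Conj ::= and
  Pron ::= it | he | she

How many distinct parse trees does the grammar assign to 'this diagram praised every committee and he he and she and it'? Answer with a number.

The two bracketings:
[S [NP [Det this] [N diagram]] [VP [V praised] [NP [NP [Det every] [N committee]] [Conj and] [NP [Pron he]]] [NP [NP [Pron he]] [Conj and] [NP [NP [Pron she]] [Conj and] [NP [Pron it]]]]]]
[S [NP [Det this] [N diagram]] [VP [V praised] [NP [NP [Det every] [N committee]] [Conj and] [NP [Pron he]]] [NP [NP [NP [Pron he]] [Conj and] [NP [Pron she]]] [Conj and] [NP [Pron it]]]]]
The trees differ in how a recursive rule is bracketed over the same span.

2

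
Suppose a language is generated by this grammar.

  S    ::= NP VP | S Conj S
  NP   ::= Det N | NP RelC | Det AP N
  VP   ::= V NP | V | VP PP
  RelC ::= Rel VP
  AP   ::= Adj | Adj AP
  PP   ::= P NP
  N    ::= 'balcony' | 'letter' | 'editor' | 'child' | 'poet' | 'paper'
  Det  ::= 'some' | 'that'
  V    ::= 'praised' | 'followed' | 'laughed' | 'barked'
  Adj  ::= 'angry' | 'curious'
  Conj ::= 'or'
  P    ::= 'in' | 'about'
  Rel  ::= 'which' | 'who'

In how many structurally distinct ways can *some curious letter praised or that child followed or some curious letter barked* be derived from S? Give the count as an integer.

The two bracketings:
[S [S [NP [Det some] [AP [Adj curious]] [N letter]] [VP [V praised]]] [Conj or] [S [S [NP [Det that] [N child]] [VP [V followed]]] [Conj or] [S [NP [Det some] [AP [Adj curious]] [N letter]] [VP [V barked]]]]]
[S [S [S [NP [Det some] [AP [Adj curious]] [N letter]] [VP [V praised]]] [Conj or] [S [NP [Det that] [N child]] [VP [V followed]]]] [Conj or] [S [NP [Det some] [AP [Adj curious]] [N letter]] [VP [V barked]]]]
The trees differ in how a recursive rule is bracketed over the same span.

2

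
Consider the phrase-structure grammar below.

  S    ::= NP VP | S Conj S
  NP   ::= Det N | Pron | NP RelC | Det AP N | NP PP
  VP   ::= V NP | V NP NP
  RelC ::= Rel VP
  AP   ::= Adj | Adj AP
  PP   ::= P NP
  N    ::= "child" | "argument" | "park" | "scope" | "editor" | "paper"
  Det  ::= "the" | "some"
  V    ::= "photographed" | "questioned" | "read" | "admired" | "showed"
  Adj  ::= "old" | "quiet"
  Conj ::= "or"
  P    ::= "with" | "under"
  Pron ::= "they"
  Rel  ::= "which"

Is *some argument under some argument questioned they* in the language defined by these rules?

S
  NP
    NP
      Det: some
      N: argument
    PP
      P: under
      NP
        Det: some
        N: argument
  VP
    V: questioned
    NP
      Pron: they
Every word is introduced by a lexical rule and the phrasal rules combine the resulting categories into a single S.

Grammatical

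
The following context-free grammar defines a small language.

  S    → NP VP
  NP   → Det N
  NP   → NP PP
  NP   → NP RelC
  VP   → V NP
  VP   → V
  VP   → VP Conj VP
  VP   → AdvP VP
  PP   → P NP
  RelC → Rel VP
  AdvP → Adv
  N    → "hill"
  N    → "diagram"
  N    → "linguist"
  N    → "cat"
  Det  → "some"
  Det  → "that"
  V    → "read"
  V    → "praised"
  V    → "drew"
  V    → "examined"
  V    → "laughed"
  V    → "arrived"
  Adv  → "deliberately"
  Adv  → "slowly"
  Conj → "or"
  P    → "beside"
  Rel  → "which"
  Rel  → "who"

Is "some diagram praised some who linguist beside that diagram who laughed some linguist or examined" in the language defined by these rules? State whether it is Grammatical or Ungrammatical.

A Det word can never sit immediately before a Rel word in any string this grammar generates, so the substring 'some who' rules out a derivation.

Ungrammatical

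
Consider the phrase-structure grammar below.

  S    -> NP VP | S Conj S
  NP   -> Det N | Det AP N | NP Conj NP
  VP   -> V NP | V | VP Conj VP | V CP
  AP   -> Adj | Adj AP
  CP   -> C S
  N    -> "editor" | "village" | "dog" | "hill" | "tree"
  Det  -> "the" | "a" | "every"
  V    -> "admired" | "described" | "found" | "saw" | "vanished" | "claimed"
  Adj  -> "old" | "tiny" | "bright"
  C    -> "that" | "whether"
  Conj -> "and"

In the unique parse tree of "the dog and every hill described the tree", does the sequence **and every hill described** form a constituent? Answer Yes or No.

No

[S [NP [NP [Det the] [N dog]] [Conj and] [NP [Det every] [N hill]]] [VP [V described] [NP [Det the] [N tree]]]]
The smallest constituent containing 'and every hill described' is the S spanning 'the dog and every hill described the tree'; no single node in the tree dominates exactly the given words.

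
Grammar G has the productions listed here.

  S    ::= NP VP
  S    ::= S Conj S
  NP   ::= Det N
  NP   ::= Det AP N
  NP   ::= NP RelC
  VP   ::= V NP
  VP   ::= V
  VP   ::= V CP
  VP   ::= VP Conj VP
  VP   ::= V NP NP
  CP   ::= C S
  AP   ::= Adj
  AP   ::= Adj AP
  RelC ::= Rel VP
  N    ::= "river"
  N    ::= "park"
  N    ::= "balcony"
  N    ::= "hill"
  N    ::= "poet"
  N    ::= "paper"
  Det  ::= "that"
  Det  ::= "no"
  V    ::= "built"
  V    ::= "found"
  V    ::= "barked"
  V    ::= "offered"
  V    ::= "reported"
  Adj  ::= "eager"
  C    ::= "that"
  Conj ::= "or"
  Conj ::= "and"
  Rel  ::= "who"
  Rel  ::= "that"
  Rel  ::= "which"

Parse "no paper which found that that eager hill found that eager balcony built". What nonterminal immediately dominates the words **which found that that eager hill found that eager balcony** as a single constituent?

[S [NP [NP [Det no] [N paper]] [RelC [Rel which] [VP [V found] [CP [C that] [S [NP [Det that] [AP [Adj eager]] [N hill]] [VP [V found] [NP [Det that] [AP [Adj eager]] [N balcony]]]]]]]] [VP [V built]]]
The span 'which found that that eager hill found that eager balcony' is the RelC node built by RelC → Rel VP.

RelC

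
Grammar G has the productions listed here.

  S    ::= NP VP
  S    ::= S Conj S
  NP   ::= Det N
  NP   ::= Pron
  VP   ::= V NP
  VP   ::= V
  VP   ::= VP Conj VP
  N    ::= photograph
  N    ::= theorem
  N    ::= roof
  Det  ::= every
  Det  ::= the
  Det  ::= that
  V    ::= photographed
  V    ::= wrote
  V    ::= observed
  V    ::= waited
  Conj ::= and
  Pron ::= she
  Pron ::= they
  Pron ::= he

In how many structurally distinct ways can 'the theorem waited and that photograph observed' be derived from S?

[S [S [NP [Det the] [N theorem]] [VP [V waited]]] [Conj and] [S [NP [Det that] [N photograph]] [VP [V observed]]]]
No rule offers an alternative attachment or grouping for any span, so this is the only derivation.

1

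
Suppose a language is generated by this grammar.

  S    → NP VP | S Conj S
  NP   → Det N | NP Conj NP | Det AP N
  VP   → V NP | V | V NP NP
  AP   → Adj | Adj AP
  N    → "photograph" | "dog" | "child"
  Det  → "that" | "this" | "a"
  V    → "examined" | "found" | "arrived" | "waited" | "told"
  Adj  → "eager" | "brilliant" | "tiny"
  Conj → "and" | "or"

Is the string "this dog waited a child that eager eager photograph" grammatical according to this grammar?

S
  NP
    Det: this
    N: dog
  VP
    V: waited
    NP
      Det: a
      N: child
    NP
      Det: that
      AP
        Adj: eager
        AP
          Adj: eager
      N: photograph
The bracketing above is licensed at every node by one of the given productions, with S at the root.

Grammatical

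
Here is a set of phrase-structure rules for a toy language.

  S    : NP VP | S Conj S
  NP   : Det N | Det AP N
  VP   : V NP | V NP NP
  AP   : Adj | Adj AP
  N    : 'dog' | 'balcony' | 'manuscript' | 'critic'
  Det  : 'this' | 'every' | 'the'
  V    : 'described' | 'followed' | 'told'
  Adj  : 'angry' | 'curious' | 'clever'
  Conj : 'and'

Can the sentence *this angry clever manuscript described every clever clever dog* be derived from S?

Grammatical

S
  NP
    Det: this
    AP
      Adj: angry
      AP
        Adj: clever
    N: manuscript
  VP
    V: described
    NP
      Det: every
      AP
        Adj: clever
        AP
          Adj: clever
      N: dog
Every word is introduced by a lexical rule and the phrasal rules combine the resulting categories into a single S.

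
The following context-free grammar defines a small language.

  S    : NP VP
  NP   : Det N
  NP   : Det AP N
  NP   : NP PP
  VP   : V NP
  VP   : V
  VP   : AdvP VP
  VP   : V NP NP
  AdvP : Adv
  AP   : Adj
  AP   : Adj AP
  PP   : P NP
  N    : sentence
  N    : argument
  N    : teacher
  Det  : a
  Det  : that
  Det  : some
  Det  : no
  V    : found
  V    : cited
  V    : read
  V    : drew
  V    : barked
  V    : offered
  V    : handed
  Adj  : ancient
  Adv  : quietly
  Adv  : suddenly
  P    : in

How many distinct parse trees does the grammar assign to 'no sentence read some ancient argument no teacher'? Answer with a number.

[S [NP [Det no] [N sentence]] [VP [V read] [NP [Det some] [AP [Adj ancient]] [N argument]] [NP [Det no] [N teacher]]]]
No rule offers an alternative attachment or grouping for any span, so this is the only derivation.

1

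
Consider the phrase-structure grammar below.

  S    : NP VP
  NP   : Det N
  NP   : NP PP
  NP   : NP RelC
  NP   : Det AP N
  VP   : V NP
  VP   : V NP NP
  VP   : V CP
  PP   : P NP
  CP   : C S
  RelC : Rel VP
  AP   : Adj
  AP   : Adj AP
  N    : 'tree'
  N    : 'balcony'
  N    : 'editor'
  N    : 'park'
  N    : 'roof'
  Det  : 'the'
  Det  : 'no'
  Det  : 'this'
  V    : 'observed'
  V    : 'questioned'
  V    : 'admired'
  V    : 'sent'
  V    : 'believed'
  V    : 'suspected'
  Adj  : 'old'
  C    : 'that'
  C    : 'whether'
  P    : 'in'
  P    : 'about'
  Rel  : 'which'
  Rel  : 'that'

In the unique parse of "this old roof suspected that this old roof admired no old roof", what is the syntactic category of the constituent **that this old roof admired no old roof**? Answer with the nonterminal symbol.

[S [NP [Det this] [AP [Adj old]] [N roof]] [VP [V suspected] [CP [C that] [S [NP [Det this] [AP [Adj old]] [N roof]] [VP [V admired] [NP [Det no] [AP [Adj old]] [N roof]]]]]]]
The span 'that this old roof admired no old roof' is the CP node built by CP → C S.

CP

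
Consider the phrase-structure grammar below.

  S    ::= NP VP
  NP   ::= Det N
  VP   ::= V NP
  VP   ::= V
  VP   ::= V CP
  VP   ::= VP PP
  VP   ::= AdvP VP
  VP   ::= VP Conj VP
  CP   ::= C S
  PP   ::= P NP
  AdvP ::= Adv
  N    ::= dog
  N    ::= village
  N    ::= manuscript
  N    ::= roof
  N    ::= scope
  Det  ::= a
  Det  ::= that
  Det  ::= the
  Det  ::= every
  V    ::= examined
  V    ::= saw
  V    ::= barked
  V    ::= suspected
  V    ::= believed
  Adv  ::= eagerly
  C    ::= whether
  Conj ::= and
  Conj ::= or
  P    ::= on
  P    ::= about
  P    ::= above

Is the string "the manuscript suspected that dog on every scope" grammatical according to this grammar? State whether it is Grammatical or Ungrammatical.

Grammatical

[S [NP [Det the] [N manuscript]] [VP [VP [V suspected] [NP [Det that] [N dog]]] [PP [P on] [NP [Det every] [N scope]]]]]
Each bracket corresponds to one application of a listed rule, so the string is derivable from S.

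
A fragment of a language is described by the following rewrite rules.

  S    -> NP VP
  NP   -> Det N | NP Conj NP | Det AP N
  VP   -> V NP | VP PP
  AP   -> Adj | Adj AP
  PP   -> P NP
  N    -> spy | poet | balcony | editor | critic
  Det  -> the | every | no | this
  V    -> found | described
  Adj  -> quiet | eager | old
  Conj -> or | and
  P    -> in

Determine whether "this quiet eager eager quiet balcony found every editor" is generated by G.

Grammatical

[S [NP [Det this] [AP [Adj quiet] [AP [Adj eager] [AP [Adj eager] [AP [Adj quiet]]]]] [N balcony]] [VP [V found] [NP [Det every] [N editor]]]]
Every word is introduced by a lexical rule and the phrasal rules combine the resulting categories into a single S.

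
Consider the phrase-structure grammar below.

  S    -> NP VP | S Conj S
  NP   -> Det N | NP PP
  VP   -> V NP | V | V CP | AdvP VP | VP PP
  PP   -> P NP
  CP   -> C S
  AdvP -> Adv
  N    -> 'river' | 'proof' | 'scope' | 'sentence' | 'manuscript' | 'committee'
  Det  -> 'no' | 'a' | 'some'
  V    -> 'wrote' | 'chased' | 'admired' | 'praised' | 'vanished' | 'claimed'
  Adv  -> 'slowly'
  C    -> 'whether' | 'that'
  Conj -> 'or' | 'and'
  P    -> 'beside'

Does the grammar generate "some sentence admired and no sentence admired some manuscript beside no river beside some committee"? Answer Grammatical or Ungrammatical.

Grammatical

[S [S [NP [Det some] [N sentence]] [VP [V admired]]] [Conj and] [S [NP [Det no] [N sentence]] [VP [V admired] [NP [NP [Det some] [N manuscript]] [PP [P beside] [NP [NP [Det no] [N river]] [PP [P beside] [NP [Det some] [N committee]]]]]]]]]
Every word is introduced by a lexical rule and the phrasal rules combine the resulting categories into a single S.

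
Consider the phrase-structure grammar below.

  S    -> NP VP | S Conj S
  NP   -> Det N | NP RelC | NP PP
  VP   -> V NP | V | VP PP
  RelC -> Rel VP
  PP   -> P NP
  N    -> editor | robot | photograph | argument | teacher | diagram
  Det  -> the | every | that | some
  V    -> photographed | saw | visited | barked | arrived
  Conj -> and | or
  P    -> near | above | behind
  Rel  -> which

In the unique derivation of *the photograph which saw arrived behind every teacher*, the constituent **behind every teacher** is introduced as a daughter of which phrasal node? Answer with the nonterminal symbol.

VP

[S [NP [NP [Det the] [N photograph]] [RelC [Rel which] [VP [V saw]]]] [VP [VP [V arrived]] [PP [P behind] [NP [Det every] [N teacher]]]]]
The span 'behind every teacher' is the PP node built by PP → P NP.
Its mother is the VP built by VP → VP PP.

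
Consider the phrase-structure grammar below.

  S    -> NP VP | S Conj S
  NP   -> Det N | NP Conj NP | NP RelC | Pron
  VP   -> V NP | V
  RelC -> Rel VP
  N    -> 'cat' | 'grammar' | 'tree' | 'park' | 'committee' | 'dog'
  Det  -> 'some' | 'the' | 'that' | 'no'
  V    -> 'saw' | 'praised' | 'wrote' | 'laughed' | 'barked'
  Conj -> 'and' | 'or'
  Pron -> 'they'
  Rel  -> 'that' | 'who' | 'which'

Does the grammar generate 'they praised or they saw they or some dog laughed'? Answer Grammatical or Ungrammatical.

Grammatical

S
  S
    NP
      Pron: they
    VP
      V: praised
  Conj: or
  S
    S
      NP
        Pron: they
      VP
        V: saw
        NP
          Pron: they
    Conj: or
    S
      NP
        Det: some
        N: dog
      VP
        V: laughed
The bracketing above is licensed at every node by one of the given productions, with S at the root.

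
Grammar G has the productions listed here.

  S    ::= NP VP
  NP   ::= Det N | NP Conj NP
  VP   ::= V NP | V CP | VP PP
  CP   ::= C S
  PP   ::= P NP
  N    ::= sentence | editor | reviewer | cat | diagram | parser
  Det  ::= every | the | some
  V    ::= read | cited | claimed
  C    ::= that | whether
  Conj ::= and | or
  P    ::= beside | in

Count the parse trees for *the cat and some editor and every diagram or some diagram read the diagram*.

Two of the 5 distinct bracketings:
[S [NP [NP [Det the] [N cat]] [Conj and] [NP [NP [Det some] [N editor]] [Conj and] [NP [NP [Det every] [N diagram]] [Conj or] [NP [Det some] [N diagram]]]]] [VP [V read] [NP [Det the] [N diagram]]]]
[S [NP [NP [Det the] [N cat]] [Conj and] [NP [NP [NP [Det some] [N editor]] [Conj and] [NP [Det every] [N diagram]]] [Conj or] [NP [Det some] [N diagram]]]] [VP [V read] [NP [Det the] [N diagram]]]]
The trees differ in how a recursive rule is bracketed over the same span.

5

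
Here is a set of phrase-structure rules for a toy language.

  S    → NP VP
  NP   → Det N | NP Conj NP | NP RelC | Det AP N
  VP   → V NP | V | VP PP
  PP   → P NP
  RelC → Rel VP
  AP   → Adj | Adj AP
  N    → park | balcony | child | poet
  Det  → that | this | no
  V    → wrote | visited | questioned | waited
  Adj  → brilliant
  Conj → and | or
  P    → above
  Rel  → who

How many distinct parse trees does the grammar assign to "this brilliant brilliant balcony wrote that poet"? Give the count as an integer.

1

[S [NP [Det this] [AP [Adj brilliant] [AP [Adj brilliant]]] [N balcony]] [VP [V wrote] [NP [Det that] [N poet]]]]
No rule offers an alternative attachment or grouping for any span, so this is the only derivation.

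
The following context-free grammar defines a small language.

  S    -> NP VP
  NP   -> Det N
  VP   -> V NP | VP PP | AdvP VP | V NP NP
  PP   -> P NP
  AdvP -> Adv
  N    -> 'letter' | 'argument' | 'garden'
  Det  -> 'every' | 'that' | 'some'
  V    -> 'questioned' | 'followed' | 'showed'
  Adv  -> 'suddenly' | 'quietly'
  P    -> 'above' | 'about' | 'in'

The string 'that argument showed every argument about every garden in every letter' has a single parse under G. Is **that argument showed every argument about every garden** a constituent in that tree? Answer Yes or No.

No

[S [NP [Det that] [N argument]] [VP [VP [VP [V showed] [NP [Det every] [N argument]]] [PP [P about] [NP [Det every] [N garden]]]] [PP [P in] [NP [Det every] [N letter]]]]]
The smallest constituent containing 'that argument showed every argument about every garden' is the S spanning 'that argument showed every argument about every garden in every letter'; no single node in the tree dominates exactly the given words.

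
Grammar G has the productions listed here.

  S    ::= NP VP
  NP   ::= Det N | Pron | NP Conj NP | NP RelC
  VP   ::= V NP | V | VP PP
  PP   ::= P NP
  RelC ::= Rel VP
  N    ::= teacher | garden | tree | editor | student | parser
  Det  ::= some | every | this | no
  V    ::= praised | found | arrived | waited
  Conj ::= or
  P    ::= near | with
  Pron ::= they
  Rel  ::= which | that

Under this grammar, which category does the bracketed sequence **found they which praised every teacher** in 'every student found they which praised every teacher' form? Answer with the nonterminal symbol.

[S [NP [Det every] [N student]] [VP [V found] [NP [NP [Pron they]] [RelC [Rel which] [VP [V praised] [NP [Det every] [N teacher]]]]]]]
The span 'found they which praised every teacher' is the VP node built by VP → V NP.

VP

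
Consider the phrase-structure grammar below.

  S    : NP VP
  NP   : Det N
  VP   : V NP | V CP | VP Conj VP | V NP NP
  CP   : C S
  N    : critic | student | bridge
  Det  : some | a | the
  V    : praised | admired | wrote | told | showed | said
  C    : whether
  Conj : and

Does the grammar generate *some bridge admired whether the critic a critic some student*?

For S → NP VP, the only prefix that parses as NP is 'some bridge', but the remainder 'admired whether the critic a critic some student' is not a VP under these rules.

Ungrammatical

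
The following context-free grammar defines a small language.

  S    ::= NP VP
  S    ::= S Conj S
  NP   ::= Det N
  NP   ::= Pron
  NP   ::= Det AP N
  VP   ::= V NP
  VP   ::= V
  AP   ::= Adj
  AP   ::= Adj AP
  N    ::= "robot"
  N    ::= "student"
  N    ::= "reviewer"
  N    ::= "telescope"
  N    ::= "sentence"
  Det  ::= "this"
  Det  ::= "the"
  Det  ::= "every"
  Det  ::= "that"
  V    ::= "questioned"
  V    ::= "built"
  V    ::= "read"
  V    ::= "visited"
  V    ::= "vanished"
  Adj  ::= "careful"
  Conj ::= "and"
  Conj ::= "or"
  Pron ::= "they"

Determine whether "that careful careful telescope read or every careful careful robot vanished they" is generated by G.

Grammatical

S
  S
    NP
      Det: that
      AP
        Adj: careful
        AP
          Adj: careful
      N: telescope
    VP
      V: read
  Conj: or
  S
    NP
      Det: every
      AP
        Adj: careful
        AP
          Adj: careful
      N: robot
    VP
      V: vanished
      NP
        Pron: they
Every word is introduced by a lexical rule and the phrasal rules combine the resulting categories into a single S.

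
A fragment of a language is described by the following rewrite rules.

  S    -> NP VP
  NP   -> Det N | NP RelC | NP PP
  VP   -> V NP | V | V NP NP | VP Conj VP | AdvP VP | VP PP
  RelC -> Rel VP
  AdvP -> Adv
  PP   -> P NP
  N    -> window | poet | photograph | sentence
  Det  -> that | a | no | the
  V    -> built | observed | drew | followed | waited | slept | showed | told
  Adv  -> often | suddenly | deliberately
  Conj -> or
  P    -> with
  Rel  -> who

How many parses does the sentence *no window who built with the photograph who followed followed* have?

4

Two of the 4 distinct bracketings:
[S [NP [NP [Det no] [N window]] [RelC [Rel who] [VP [VP [V built]] [PP [P with] [NP [NP [Det the] [N photograph]] [RelC [Rel who] [VP [V followed]]]]]]]] [VP [V followed]]]
[S [NP [NP [NP [Det no] [N window]] [RelC [Rel who] [VP [VP [V built]] [PP [P with] [NP [Det the] [N photograph]]]]]] [RelC [Rel who] [VP [V followed]]]] [VP [V followed]]]
The trees differ in how a recursive rule is bracketed over the same span.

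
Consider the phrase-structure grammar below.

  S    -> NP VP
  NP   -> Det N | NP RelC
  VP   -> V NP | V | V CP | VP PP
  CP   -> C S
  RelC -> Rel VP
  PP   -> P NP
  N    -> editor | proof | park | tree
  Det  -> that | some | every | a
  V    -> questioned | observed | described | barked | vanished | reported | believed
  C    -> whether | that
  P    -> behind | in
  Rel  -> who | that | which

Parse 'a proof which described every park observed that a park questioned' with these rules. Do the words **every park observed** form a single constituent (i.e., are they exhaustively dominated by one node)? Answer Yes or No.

No

[S [NP [NP [Det a] [N proof]] [RelC [Rel which] [VP [V described] [NP [Det every] [N park]]]]] [VP [V observed] [CP [C that] [S [NP [Det a] [N park]] [VP [V questioned]]]]]]
The smallest constituent containing 'every park observed' is the S spanning 'a proof which described every park observed that a park questioned'; no single node in the tree dominates exactly the given words.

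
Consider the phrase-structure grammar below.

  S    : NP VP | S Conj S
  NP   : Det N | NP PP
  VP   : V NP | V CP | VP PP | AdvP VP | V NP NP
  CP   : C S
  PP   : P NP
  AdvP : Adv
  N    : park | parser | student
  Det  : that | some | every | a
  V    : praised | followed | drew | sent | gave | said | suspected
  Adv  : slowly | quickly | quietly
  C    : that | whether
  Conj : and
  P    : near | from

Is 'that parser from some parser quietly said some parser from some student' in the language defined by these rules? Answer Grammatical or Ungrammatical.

Grammatical

[S [NP [NP [Det that] [N parser]] [PP [P from] [NP [Det some] [N parser]]]] [VP [VP [AdvP [Adv quietly]] [VP [V said] [NP [Det some] [N parser]]]] [PP [P from] [NP [Det some] [N student]]]]]
Each bracket corresponds to one application of a listed rule, so the string is derivable from S.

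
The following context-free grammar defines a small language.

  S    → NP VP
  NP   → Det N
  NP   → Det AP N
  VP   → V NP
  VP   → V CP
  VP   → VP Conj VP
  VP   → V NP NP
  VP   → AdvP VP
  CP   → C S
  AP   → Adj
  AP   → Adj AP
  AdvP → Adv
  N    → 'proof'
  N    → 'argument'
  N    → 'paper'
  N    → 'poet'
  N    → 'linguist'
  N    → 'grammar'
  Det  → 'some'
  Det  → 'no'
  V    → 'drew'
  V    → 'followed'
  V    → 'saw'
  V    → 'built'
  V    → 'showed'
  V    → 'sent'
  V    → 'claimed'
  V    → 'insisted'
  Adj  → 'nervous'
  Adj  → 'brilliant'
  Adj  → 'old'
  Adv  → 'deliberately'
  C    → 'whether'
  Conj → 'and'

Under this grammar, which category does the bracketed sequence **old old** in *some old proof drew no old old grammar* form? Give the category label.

AP

[S [NP [Det some] [AP [Adj old]] [N proof]] [VP [V drew] [NP [Det no] [AP [Adj old] [AP [Adj old]]] [N grammar]]]]
The span 'old old' is the AP node built by AP → Adj AP.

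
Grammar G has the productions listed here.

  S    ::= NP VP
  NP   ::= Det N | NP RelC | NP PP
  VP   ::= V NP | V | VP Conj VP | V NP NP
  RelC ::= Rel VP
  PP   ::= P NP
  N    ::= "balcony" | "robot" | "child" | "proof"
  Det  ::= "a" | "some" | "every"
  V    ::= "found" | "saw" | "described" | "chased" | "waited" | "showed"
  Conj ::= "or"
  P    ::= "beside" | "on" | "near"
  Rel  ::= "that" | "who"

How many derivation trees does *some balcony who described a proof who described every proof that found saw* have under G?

Two of the 7 distinct bracketings:
[S [NP [NP [Det some] [N balcony]] [RelC [Rel who] [VP [V described] [NP [NP [Det a] [N proof]] [RelC [Rel who] [VP [V described] [NP [NP [Det every] [N proof]] [RelC [Rel that] [VP [V found]]]]]]]]]] [VP [V saw]]]
[S [NP [NP [Det some] [N balcony]] [RelC [Rel who] [VP [V described] [NP [NP [NP [Det a] [N proof]] [RelC [Rel who] [VP [V described] [NP [Det every] [N proof]]]]] [RelC [Rel that] [VP [V found]]]]]]] [VP [V saw]]]
The trees differ in how a recursive rule is bracketed over the same span.

7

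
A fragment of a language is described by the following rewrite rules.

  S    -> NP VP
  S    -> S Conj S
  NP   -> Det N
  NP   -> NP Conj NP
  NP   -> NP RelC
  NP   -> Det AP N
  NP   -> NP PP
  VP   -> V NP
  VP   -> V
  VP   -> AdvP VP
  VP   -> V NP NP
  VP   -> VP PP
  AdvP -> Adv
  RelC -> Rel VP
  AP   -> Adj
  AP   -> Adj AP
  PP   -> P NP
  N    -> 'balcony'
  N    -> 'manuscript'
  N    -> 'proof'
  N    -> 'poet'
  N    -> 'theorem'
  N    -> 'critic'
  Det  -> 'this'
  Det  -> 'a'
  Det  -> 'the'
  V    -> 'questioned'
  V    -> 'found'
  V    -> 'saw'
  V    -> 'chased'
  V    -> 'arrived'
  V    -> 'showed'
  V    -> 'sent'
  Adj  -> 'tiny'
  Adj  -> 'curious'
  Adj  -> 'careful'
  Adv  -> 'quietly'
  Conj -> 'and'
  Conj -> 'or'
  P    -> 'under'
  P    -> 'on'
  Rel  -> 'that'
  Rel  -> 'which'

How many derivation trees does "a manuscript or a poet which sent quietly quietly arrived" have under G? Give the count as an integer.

2

The two bracketings:
[S [NP [NP [Det a] [N manuscript]] [Conj or] [NP [NP [Det a] [N poet]] [RelC [Rel which] [VP [V sent]]]]] [VP [AdvP [Adv quietly]] [VP [AdvP [Adv quietly]] [VP [V arrived]]]]]
[S [NP [NP [NP [Det a] [N manuscript]] [Conj or] [NP [Det a] [N poet]]] [RelC [Rel which] [VP [V sent]]]] [VP [AdvP [Adv quietly]] [VP [AdvP [Adv quietly]] [VP [V arrived]]]]]
The trees differ in how a recursive rule is bracketed over the same span.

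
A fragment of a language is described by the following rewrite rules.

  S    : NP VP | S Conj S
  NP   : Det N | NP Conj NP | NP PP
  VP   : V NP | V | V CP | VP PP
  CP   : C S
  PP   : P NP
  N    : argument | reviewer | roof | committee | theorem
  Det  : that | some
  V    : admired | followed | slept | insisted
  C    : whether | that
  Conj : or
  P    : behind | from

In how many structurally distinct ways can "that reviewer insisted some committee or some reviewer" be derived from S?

[S [NP [Det that] [N reviewer]] [VP [V insisted] [NP [NP [Det some] [N committee]] [Conj or] [NP [Det some] [N reviewer]]]]]
No rule offers an alternative attachment or grouping for any span, so this is the only derivation.

1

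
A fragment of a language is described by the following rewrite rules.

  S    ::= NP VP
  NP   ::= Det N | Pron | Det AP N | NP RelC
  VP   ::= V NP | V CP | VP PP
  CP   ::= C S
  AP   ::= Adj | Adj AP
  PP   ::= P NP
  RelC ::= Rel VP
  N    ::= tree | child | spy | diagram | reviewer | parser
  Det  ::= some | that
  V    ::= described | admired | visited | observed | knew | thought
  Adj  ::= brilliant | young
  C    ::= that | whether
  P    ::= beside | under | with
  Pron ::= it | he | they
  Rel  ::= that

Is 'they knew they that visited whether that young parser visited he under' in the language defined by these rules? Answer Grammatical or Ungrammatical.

Ungrammatical

For S → NP VP, the only prefix that parses as NP is 'they', but the remainder 'knew they that visited whether that young parser visited he under' is not a VP under these rules.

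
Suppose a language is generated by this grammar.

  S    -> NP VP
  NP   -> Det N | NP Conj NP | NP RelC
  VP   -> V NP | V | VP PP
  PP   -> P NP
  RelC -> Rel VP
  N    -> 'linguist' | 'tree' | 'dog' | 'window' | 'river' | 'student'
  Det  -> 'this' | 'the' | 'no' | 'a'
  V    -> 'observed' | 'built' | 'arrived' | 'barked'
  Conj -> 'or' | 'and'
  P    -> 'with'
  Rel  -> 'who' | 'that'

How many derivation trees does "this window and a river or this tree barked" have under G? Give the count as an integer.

The two bracketings:
[S [NP [NP [Det this] [N window]] [Conj and] [NP [NP [Det a] [N river]] [Conj or] [NP [Det this] [N tree]]]] [VP [V barked]]]
[S [NP [NP [NP [Det this] [N window]] [Conj and] [NP [Det a] [N river]]] [Conj or] [NP [Det this] [N tree]]] [VP [V barked]]]
The trees differ in how a recursive rule is bracketed over the same span.

2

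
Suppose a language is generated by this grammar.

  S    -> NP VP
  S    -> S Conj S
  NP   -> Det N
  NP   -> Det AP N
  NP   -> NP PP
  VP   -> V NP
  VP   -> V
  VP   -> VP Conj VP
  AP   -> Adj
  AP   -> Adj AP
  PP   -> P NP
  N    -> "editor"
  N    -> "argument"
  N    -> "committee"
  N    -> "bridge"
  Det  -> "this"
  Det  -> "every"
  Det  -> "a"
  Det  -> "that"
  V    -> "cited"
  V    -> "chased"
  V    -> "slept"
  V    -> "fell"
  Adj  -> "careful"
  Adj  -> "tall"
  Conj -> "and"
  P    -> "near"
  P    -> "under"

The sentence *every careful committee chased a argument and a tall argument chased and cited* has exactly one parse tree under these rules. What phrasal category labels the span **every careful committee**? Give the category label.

NP

S
  S
    NP
      Det: every
      AP
        Adj: careful
      N: committee
    VP
      V: chased
      NP
        Det: a
        N: argument
  Conj: and
  S
    NP
      Det: a
      AP
        Adj: tall
      N: argument
    VP
      VP
        V: chased
      Conj: and
      VP
        V: cited
The span 'every careful committee' is the NP node built by NP → Det AP N.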